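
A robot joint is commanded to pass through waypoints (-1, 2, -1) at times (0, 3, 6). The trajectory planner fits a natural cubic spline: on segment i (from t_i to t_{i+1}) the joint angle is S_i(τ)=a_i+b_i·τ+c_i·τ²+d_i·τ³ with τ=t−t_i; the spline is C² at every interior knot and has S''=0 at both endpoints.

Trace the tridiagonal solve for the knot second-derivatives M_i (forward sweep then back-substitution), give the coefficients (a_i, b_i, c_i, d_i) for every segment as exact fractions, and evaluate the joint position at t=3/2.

Δ: Δ0=1, Δ1=-1
row 1: diag=12, rhs=-12; c'=1/4, d'=-1
back: M1=-1
M: M0=0, M1=-1, M2=0
seg 0: a=-1, c=M0/2=0, d=(M1−M0)/(6·3)=-1/18, b=Δ0−h0·(2M0+M1)/6=3/2
seg 1: a=2, c=M1/2=-1/2, d=(M2−M1)/(6·3)=1/18, b=Δ1−h1·(2M1+M2)/6=0
t_q=3/2 → seg 0, τ=3/2; S=-1+3/2·τ+0·τ²+-1/18·τ³=17/16

  seg 0: a=-1 b=3/2 c=0 d=-1/18
  seg 1: a=2 b=0 c=-1/2 d=1/18
S(3/2) = 17/16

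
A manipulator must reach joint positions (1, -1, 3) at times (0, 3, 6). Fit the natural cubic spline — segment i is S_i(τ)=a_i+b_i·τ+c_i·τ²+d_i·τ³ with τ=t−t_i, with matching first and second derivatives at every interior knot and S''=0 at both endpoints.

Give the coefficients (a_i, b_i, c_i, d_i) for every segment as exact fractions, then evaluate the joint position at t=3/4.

  seg 0: a=1 b=-7/6 c=0 d=1/18
  seg 1: a=-1 b=1/3 c=1/2 d=-1/18
S(3/4) = 19/128

Δ: Δ0=-2/3, Δ1=4/3
row 1: diag=12, rhs=12; c'=1/4, d'=1
back: M1=1
M: M0=0, M1=1, M2=0
seg 0: a=1, c=M0/2=0, d=(M1−M0)/(6·3)=1/18, b=Δ0−h0·(2M0+M1)/6=-7/6
seg 1: a=-1, c=M1/2=1/2, d=(M2−M1)/(6·3)=-1/18, b=Δ1−h1·(2M1+M2)/6=1/3
t_q=3/4 → seg 0, τ=3/4; S=1+-7/6·τ+0·τ²+1/18·τ³=19/128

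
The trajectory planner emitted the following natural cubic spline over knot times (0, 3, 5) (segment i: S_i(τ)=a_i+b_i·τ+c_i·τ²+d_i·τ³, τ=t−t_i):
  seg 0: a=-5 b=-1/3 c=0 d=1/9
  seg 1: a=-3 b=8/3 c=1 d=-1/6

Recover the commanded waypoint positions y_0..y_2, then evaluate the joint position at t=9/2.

y_0=-5 y_1=-3 y_2=5
S(9/2) = 43/16

y_0 = S_0(0) = a_0 = -5
y_1 = S_1(0) = a_1 = -3
y_2 = S_1(2) = 5
t_q=9/2 is in segment 1 (τ=3/2); S_1(τ)=43/16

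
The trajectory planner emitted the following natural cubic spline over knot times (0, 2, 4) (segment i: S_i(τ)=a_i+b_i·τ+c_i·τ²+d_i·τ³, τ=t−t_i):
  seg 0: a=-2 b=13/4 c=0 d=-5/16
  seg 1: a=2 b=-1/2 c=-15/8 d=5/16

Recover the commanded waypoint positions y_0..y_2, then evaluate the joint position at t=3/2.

y_0=-2 y_1=2 y_2=-4
S(3/2) = 233/128

y_0 = S_0(0) = a_0 = -2
y_1 = S_1(0) = a_1 = 2
y_2 = S_1(2) = -4
t_q=3/2 is in segment 0 (τ=3/2); S_0(τ)=233/128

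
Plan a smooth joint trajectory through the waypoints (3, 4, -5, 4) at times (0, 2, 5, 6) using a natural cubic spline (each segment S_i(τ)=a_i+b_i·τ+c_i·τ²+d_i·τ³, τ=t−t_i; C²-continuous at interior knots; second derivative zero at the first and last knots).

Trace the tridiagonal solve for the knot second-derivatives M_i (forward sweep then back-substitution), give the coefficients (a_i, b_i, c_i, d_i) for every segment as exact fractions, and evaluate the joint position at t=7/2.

  seg 0: a=3 b=327/142 c=0 d=-32/71
  seg 1: a=4 b=-441/142 c=-192/71 d=389/426
  seg 2: a=-5 b=378/71 c=783/142 d=-261/142
S(7/2) = -4159/1136

Δ: Δ0=1/2, Δ1=-3, Δ2=9
row 1: diag=10, rhs=-21; c'=3/10, d'=-21/10
row 2: denom=8−3·3/10=71/10; d'=(72−3·-21/10)/(71/10)=783/71
back: M2=783/71
back: M1=-21/10−3/10·783/71=-384/71
M: M0=0, M1=-384/71, M2=783/71, M3=0
seg 0: a=3, c=M0/2=0, d=(M1−M0)/(6·2)=-32/71, b=Δ0−h0·(2M0+M1)/6=327/142
seg 1: a=4, c=M1/2=-192/71, d=(M2−M1)/(6·3)=389/426, b=Δ1−h1·(2M1+M2)/6=-441/142
seg 2: a=-5, c=M2/2=783/142, d=(M3−M2)/(6·1)=-261/142, b=Δ2−h2·(2M2+M3)/6=378/71
t_q=7/2 → seg 1, τ=3/2; S=4+-441/142·τ+-192/71·τ²+389/426·τ³=-4159/1136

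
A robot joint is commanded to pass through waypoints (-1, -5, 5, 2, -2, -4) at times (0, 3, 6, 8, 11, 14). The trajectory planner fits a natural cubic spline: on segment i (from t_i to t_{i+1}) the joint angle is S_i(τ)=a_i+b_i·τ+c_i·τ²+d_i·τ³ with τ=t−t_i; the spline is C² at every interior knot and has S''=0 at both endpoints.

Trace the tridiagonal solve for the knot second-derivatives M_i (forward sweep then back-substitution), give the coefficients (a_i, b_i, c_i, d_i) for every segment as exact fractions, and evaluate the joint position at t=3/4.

  seg 0: a=-1 b=-873/290 c=0 d=1459/7830
  seg 1: a=-5 b=293/145 c=1459/870 d=-647/1566
  seg 2: a=5 b=269/290 c=-296/145 d=12/29
  seg 3: a=2 b=-659/290 c=64/145 d=-67/1566
  seg 4: a=-2 b=-113/145 c=49/870 d=-49/7830
S(3/4) = -11801/3712

Δ: Δ0=-4/3, Δ1=10/3, Δ2=-3/2, Δ3=-4/3, Δ4=-2/3
row 1: diag=12, rhs=28; c'=1/4, d'=7/3
row 2: denom=10−3·1/4=37/4; d'=(-29−3·7/3)/(37/4)=-144/37
row 3: denom=10−2·8/37=354/37; d'=(1−2·-144/37)/(354/37)=325/354
row 4: denom=12−3·37/118=1305/118; d'=(4−3·325/354)/(1305/118)=49/435
back: M4=49/435
back: M3=325/354−37/118·49/435=128/145
back: M2=-144/37−8/37·128/145=-592/145
back: M1=7/3−1/4·-592/145=1459/435
M: M0=0, M1=1459/435, M2=-592/145, M3=128/145, M4=49/435, M5=0
seg 0: a=-1, c=M0/2=0, d=(M1−M0)/(6·3)=1459/7830, b=Δ0−h0·(2M0+M1)/6=-873/290
seg 1: a=-5, c=M1/2=1459/870, d=(M2−M1)/(6·3)=-647/1566, b=Δ1−h1·(2M1+M2)/6=293/145
seg 2: a=5, c=M2/2=-296/145, d=(M3−M2)/(6·2)=12/29, b=Δ2−h2·(2M2+M3)/6=269/290
seg 3: a=2, c=M3/2=64/145, d=(M4−M3)/(6·3)=-67/1566, b=Δ3−h3·(2M3+M4)/6=-659/290
seg 4: a=-2, c=M4/2=49/870, d=(M5−M4)/(6·3)=-49/7830, b=Δ4−h4·(2M4+M5)/6=-113/145
t_q=3/4 → seg 0, τ=3/4; S=-1+-873/290·τ+0·τ²+1459/7830·τ³=-11801/3712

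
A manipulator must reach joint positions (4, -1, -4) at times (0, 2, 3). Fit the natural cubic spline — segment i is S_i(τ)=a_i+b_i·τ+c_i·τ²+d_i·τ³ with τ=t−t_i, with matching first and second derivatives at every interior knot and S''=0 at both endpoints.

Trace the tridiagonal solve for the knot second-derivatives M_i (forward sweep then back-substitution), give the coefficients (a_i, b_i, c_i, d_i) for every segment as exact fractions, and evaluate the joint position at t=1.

Δ: Δ0=-5/2, Δ1=-3
row 1: diag=6, rhs=-3; c'=1/6, d'=-1/2
back: M1=-1/2
M: M0=0, M1=-1/2, M2=0
seg 0: a=4, c=M0/2=0, d=(M1−M0)/(6·2)=-1/24, b=Δ0−h0·(2M0+M1)/6=-7/3
seg 1: a=-1, c=M1/2=-1/4, d=(M2−M1)/(6·1)=1/12, b=Δ1−h1·(2M1+M2)/6=-17/6
t_q=1 → seg 0, τ=1; S=4+-7/3·τ+0·τ²+-1/24·τ³=13/8

  seg 0: a=4 b=-7/3 c=0 d=-1/24
  seg 1: a=-1 b=-17/6 c=-1/4 d=1/12
S(1) = 13/8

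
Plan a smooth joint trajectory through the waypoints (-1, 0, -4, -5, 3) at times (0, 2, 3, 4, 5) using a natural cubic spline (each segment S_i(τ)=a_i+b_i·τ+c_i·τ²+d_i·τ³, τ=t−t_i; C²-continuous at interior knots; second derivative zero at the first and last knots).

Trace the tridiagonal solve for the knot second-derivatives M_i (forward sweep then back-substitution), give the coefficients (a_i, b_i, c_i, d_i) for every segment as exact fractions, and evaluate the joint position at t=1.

Δ: Δ0=1/2, Δ1=-4, Δ2=-1, Δ3=8
row 1: diag=6, rhs=-27; c'=1/6, d'=-9/2
row 2: denom=4−1·1/6=23/6; d'=(18−1·-9/2)/(23/6)=135/23
row 3: denom=4−1·6/23=86/23; d'=(54−1·135/23)/(86/23)=1107/86
back: M3=1107/86
back: M2=135/23−6/23·1107/86=108/43
back: M1=-9/2−1/6·108/43=-423/86
M: M0=0, M1=-423/86, M2=108/43, M3=1107/86, M4=0
seg 0: a=-1, c=M0/2=0, d=(M1−M0)/(6·2)=-141/344, b=Δ0−h0·(2M0+M1)/6=92/43
seg 1: a=0, c=M1/2=-423/172, d=(M2−M1)/(6·1)=213/172, b=Δ1−h1·(2M1+M2)/6=-239/86
seg 2: a=-4, c=M2/2=54/43, d=(M3−M2)/(6·1)=297/172, b=Δ2−h2·(2M2+M3)/6=-685/172
seg 3: a=-5, c=M3/2=1107/172, d=(M4−M3)/(6·1)=-369/172, b=Δ3−h3·(2M3+M4)/6=319/86
t_q=1 → seg 0, τ=1; S=-1+92/43·τ+0·τ²+-141/344·τ³=251/344

  seg 0: a=-1 b=92/43 c=0 d=-141/344
  seg 1: a=0 b=-239/86 c=-423/172 d=213/172
  seg 2: a=-4 b=-685/172 c=54/43 d=297/172
  seg 3: a=-5 b=319/86 c=1107/172 d=-369/172
S(1) = 251/344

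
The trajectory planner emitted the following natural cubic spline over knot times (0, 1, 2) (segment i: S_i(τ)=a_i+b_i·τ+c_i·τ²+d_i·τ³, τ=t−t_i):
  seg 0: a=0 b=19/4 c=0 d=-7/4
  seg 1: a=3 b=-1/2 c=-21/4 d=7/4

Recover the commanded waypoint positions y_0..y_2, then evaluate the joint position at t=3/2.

y_0=0 y_1=3 y_2=-1
S(3/2) = 53/32

y_0 = S_0(0) = a_0 = 0
y_1 = S_1(0) = a_1 = 3
y_2 = S_1(1) = -1
t_q=3/2 is in segment 1 (τ=1/2); S_1(τ)=53/32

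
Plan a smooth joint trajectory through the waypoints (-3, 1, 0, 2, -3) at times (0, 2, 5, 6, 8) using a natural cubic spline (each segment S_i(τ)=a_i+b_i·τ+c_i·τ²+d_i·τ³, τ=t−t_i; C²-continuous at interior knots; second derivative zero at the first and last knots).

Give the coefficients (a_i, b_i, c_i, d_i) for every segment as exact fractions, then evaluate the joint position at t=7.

  seg 0: a=-3 b=3487/1248 c=0 d=-991/4992
  seg 1: a=1 b=257/624 c=-991/832 d=181/576
  seg 2: a=0 b=4367/2496 c=681/416 d=-3461/2496
  seg 3: a=2 b=539/624 c=-2099/832 d=2099/4992
S(7) = 1267/1664

Δ: Δ0=2, Δ1=-1/3, Δ2=2, Δ3=-5/2
row 1: diag=10, rhs=-14; c'=3/10, d'=-7/5
row 2: denom=8−3·3/10=71/10; d'=(14−3·-7/5)/(71/10)=182/71
row 3: denom=6−1·10/71=416/71; d'=(-27−1·182/71)/(416/71)=-2099/416
back: M3=-2099/416
back: M2=182/71−10/71·-2099/416=681/208
back: M1=-7/5−3/10·681/208=-991/416
M: M0=0, M1=-991/416, M2=681/208, M3=-2099/416, M4=0
seg 0: a=-3, c=M0/2=0, d=(M1−M0)/(6·2)=-991/4992, b=Δ0−h0·(2M0+M1)/6=3487/1248
seg 1: a=1, c=M1/2=-991/832, d=(M2−M1)/(6·3)=181/576, b=Δ1−h1·(2M1+M2)/6=257/624
seg 2: a=0, c=M2/2=681/416, d=(M3−M2)/(6·1)=-3461/2496, b=Δ2−h2·(2M2+M3)/6=4367/2496
seg 3: a=2, c=M3/2=-2099/832, d=(M4−M3)/(6·2)=2099/4992, b=Δ3−h3·(2M3+M4)/6=539/624
t_q=7 → seg 3, τ=1; S=2+539/624·τ+-2099/832·τ²+2099/4992·τ³=1267/1664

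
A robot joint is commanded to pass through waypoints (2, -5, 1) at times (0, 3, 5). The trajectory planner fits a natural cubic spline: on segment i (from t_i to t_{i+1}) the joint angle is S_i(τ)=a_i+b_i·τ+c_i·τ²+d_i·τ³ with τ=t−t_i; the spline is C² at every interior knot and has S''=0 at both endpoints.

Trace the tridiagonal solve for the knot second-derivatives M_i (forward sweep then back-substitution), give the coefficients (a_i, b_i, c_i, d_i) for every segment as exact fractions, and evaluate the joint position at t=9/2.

Δ: Δ0=-7/3, Δ1=3
row 1: diag=10, rhs=32; c'=1/5, d'=16/5
back: M1=16/5
M: M0=0, M1=16/5, M2=0
seg 0: a=2, c=M0/2=0, d=(M1−M0)/(6·3)=8/45, b=Δ0−h0·(2M0+M1)/6=-59/15
seg 1: a=-5, c=M1/2=8/5, d=(M2−M1)/(6·2)=-4/15, b=Δ1−h1·(2M1+M2)/6=13/15
t_q=9/2 → seg 1, τ=3/2; S=-5+13/15·τ+8/5·τ²+-4/15·τ³=-1

  seg 0: a=2 b=-59/15 c=0 d=8/45
  seg 1: a=-5 b=13/15 c=8/5 d=-4/15
S(9/2) = -1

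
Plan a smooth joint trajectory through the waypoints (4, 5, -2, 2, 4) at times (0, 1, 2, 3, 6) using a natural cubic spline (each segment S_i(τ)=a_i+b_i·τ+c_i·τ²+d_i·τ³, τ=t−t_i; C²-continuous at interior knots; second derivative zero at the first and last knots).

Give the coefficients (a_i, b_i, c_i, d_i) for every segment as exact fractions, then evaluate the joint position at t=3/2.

Δ: Δ0=1, Δ1=-7, Δ2=4, Δ3=2/3
row 1: diag=4, rhs=-48; c'=1/4, d'=-12
row 2: denom=4−1·1/4=15/4; d'=(66−1·-12)/(15/4)=104/5
row 3: denom=8−1·4/15=116/15; d'=(-20−1·104/5)/(116/15)=-153/29
back: M3=-153/29
back: M2=104/5−4/15·-153/29=644/29
back: M1=-12−1/4·644/29=-509/29
M: M0=0, M1=-509/29, M2=644/29, M3=-153/29, M4=0
seg 0: a=4, c=M0/2=0, d=(M1−M0)/(6·1)=-509/174, b=Δ0−h0·(2M0+M1)/6=683/174
seg 1: a=5, c=M1/2=-509/58, d=(M2−M1)/(6·1)=1153/174, b=Δ1−h1·(2M1+M2)/6=-422/87
seg 2: a=-2, c=M2/2=322/29, d=(M3−M2)/(6·1)=-797/174, b=Δ2−h2·(2M2+M3)/6=-439/174
seg 3: a=2, c=M3/2=-153/58, d=(M4−M3)/(6·3)=17/58, b=Δ3−h3·(2M3+M4)/6=517/87
t_q=3/2 → seg 1, τ=1/2; S=5+-422/87·τ+-509/58·τ²+1153/174·τ³=561/464

  seg 0: a=4 b=683/174 c=0 d=-509/174
  seg 1: a=5 b=-422/87 c=-509/58 d=1153/174
  seg 2: a=-2 b=-439/174 c=322/29 d=-797/174
  seg 3: a=2 b=517/87 c=-153/58 d=17/58
S(3/2) = 561/464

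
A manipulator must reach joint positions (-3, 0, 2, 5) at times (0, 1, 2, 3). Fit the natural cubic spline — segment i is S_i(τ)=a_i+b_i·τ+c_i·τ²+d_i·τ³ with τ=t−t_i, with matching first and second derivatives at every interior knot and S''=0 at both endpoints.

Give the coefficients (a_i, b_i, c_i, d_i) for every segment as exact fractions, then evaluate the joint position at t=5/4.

Δ: Δ0=3, Δ1=2, Δ2=3
row 1: diag=4, rhs=-6; c'=1/4, d'=-3/2
row 2: denom=4−1·1/4=15/4; d'=(6−1·-3/2)/(15/4)=2
back: M2=2
back: M1=-3/2−1/4·2=-2
M: M0=0, M1=-2, M2=2, M3=0
seg 0: a=-3, c=M0/2=0, d=(M1−M0)/(6·1)=-1/3, b=Δ0−h0·(2M0+M1)/6=10/3
seg 1: a=0, c=M1/2=-1, d=(M2−M1)/(6·1)=2/3, b=Δ1−h1·(2M1+M2)/6=7/3
seg 2: a=2, c=M2/2=1, d=(M3−M2)/(6·1)=-1/3, b=Δ2−h2·(2M2+M3)/6=7/3
t_q=5/4 → seg 1, τ=1/4; S=0+7/3·τ+-1·τ²+2/3·τ³=17/32

  seg 0: a=-3 b=10/3 c=0 d=-1/3
  seg 1: a=0 b=7/3 c=-1 d=2/3
  seg 2: a=2 b=7/3 c=1 d=-1/3
S(5/4) = 17/32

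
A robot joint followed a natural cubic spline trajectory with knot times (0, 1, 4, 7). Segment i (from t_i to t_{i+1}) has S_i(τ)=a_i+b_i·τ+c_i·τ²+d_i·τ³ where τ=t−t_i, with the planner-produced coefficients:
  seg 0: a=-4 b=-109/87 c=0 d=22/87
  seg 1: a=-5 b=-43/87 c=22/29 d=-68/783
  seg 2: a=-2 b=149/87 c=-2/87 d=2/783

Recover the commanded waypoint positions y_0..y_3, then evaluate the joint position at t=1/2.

y_0 = S_0(0) = a_0 = -4
y_1 = S_1(0) = a_1 = -5
y_2 = S_2(0) = a_2 = -2
y_3 = S_2(3) = 3
t_q=1/2 is in segment 0 (τ=1/2); S_0(τ)=-533/116

y_0=-4 y_1=-5 y_2=-2 y_3=3
S(1/2) = -533/116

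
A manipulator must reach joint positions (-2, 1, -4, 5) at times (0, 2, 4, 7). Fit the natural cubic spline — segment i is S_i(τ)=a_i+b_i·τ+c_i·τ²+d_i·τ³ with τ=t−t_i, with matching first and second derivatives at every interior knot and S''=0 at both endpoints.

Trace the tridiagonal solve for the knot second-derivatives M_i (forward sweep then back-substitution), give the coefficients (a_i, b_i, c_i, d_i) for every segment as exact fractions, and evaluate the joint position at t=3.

  seg 0: a=-2 b=54/19 c=0 d=-51/152
  seg 1: a=1 b=-45/38 c=-153/76 d=103/152
  seg 2: a=-4 b=-21/19 c=39/19 d=-13/57
S(3) = -231/152

Δ: Δ0=3/2, Δ1=-5/2, Δ2=3
row 1: diag=8, rhs=-24; c'=1/4, d'=-3
row 2: denom=10−2·1/4=19/2; d'=(33−2·-3)/(19/2)=78/19
back: M2=78/19
back: M1=-3−1/4·78/19=-153/38
M: M0=0, M1=-153/38, M2=78/19, M3=0
seg 0: a=-2, c=M0/2=0, d=(M1−M0)/(6·2)=-51/152, b=Δ0−h0·(2M0+M1)/6=54/19
seg 1: a=1, c=M1/2=-153/76, d=(M2−M1)/(6·2)=103/152, b=Δ1−h1·(2M1+M2)/6=-45/38
seg 2: a=-4, c=M2/2=39/19, d=(M3−M2)/(6·3)=-13/57, b=Δ2−h2·(2M2+M3)/6=-21/19
t_q=3 → seg 1, τ=1; S=1+-45/38·τ+-153/76·τ²+103/152·τ³=-231/152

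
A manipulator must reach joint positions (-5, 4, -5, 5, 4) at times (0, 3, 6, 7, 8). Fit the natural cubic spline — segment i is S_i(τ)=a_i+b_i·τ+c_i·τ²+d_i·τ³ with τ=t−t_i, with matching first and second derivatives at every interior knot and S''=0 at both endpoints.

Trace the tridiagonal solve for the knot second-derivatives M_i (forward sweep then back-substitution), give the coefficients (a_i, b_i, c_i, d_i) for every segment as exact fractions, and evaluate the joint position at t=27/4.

Δ: Δ0=3, Δ1=-3, Δ2=10, Δ3=-1
row 1: diag=12, rhs=-36; c'=1/4, d'=-3
row 2: denom=8−3·1/4=29/4; d'=(78−3·-3)/(29/4)=12
row 3: denom=4−1·4/29=112/29; d'=(-66−1·12)/(112/29)=-1131/56
back: M3=-1131/56
back: M2=12−4/29·-1131/56=207/14
back: M1=-3−1/4·207/14=-375/56
M: M0=0, M1=-375/56, M2=207/14, M3=-1131/56, M4=0
seg 0: a=-5, c=M0/2=0, d=(M1−M0)/(6·3)=-125/336, b=Δ0−h0·(2M0+M1)/6=711/112
seg 1: a=4, c=M1/2=-375/112, d=(M2−M1)/(6·3)=401/336, b=Δ1−h1·(2M1+M2)/6=-207/56
seg 2: a=-5, c=M2/2=207/28, d=(M3−M2)/(6·1)=-653/112, b=Δ2−h2·(2M2+M3)/6=135/16
seg 3: a=5, c=M3/2=-1131/112, d=(M4−M3)/(6·1)=377/112, b=Δ3−h3·(2M3+M4)/6=321/56
t_q=27/4 → seg 2, τ=3/4; S=-5+135/16·τ+207/28·τ²+-653/112·τ³=21697/7168

  seg 0: a=-5 b=711/112 c=0 d=-125/336
  seg 1: a=4 b=-207/56 c=-375/112 d=401/336
  seg 2: a=-5 b=135/16 c=207/28 d=-653/112
  seg 3: a=5 b=321/56 c=-1131/112 d=377/112
S(27/4) = 21697/7168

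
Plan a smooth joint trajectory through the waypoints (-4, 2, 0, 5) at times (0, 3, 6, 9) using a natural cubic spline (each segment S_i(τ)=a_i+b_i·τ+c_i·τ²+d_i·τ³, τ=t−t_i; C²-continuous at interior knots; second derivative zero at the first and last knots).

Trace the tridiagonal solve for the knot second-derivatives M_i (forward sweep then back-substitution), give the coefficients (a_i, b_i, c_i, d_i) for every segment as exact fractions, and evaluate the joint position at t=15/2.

Δ: Δ0=2, Δ1=-2/3, Δ2=5/3
row 1: diag=12, rhs=-16; c'=1/4, d'=-4/3
row 2: denom=12−3·1/4=45/4; d'=(14−3·-4/3)/(45/4)=8/5
back: M2=8/5
back: M1=-4/3−1/4·8/5=-26/15
M: M0=0, M1=-26/15, M2=8/5, M3=0
seg 0: a=-4, c=M0/2=0, d=(M1−M0)/(6·3)=-13/135, b=Δ0−h0·(2M0+M1)/6=43/15
seg 1: a=2, c=M1/2=-13/15, d=(M2−M1)/(6·3)=5/27, b=Δ1−h1·(2M1+M2)/6=4/15
seg 2: a=0, c=M2/2=4/5, d=(M3−M2)/(6·3)=-4/45, b=Δ2−h2·(2M2+M3)/6=1/15
t_q=15/2 → seg 2, τ=3/2; S=0+1/15·τ+4/5·τ²+-4/45·τ³=8/5

  seg 0: a=-4 b=43/15 c=0 d=-13/135
  seg 1: a=2 b=4/15 c=-13/15 d=5/27
  seg 2: a=0 b=1/15 c=4/5 d=-4/45
S(15/2) = 8/5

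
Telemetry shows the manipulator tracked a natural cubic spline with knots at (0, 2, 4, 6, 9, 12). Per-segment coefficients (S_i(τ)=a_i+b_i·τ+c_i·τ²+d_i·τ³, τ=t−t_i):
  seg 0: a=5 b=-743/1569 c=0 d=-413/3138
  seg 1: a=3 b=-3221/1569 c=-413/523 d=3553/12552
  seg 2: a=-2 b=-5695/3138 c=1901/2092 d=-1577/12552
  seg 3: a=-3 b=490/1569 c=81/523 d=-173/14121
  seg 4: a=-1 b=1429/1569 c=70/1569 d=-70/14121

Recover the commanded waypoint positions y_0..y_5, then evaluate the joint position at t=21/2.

y_0=5 y_1=3 y_2=-2 y_3=-3 y_4=-1 y_5=2
S(21/2) = 941/2092

y_0 = S_0(0) = a_0 = 5
y_1 = S_1(0) = a_1 = 3
y_2 = S_2(0) = a_2 = -2
y_3 = S_3(0) = a_3 = -3
y_4 = S_4(0) = a_4 = -1
y_5 = S_4(3) = 2
t_q=21/2 is in segment 4 (τ=3/2); S_4(τ)=941/2092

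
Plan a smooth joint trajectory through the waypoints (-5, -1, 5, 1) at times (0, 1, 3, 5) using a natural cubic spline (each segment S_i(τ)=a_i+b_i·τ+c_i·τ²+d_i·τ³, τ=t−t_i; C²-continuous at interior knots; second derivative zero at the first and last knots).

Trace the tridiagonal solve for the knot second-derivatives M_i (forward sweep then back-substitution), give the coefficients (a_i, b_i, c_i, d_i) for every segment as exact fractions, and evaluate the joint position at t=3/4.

Δ: Δ0=4, Δ1=3, Δ2=-2
row 1: diag=6, rhs=-6; c'=1/3, d'=-1
row 2: denom=8−2·1/3=22/3; d'=(-30−2·-1)/(22/3)=-42/11
back: M2=-42/11
back: M1=-1−1/3·-42/11=3/11
M: M0=0, M1=3/11, M2=-42/11, M3=0
seg 0: a=-5, c=M0/2=0, d=(M1−M0)/(6·1)=1/22, b=Δ0−h0·(2M0+M1)/6=87/22
seg 1: a=-1, c=M1/2=3/22, d=(M2−M1)/(6·2)=-15/44, b=Δ1−h1·(2M1+M2)/6=45/11
seg 2: a=5, c=M2/2=-21/11, d=(M3−M2)/(6·2)=7/22, b=Δ2−h2·(2M2+M3)/6=6/11
t_q=3/4 → seg 0, τ=3/4; S=-5+87/22·τ+0·τ²+1/22·τ³=-2837/1408

  seg 0: a=-5 b=87/22 c=0 d=1/22
  seg 1: a=-1 b=45/11 c=3/22 d=-15/44
  seg 2: a=5 b=6/11 c=-21/11 d=7/22
S(3/4) = -2837/1408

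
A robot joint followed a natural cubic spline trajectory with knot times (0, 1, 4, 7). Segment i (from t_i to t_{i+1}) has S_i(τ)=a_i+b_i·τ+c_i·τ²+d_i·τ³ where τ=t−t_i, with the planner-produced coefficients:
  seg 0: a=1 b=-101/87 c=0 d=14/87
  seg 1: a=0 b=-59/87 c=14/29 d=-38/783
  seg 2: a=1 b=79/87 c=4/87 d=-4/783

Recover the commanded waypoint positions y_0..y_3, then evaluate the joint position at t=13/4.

y_0 = S_0(0) = a_0 = 1
y_1 = S_1(0) = a_1 = 0
y_2 = S_2(0) = a_2 = 1
y_3 = S_2(3) = 4
t_q=13/4 is in segment 1 (τ=9/4); S_1(τ)=339/928

y_0=1 y_1=0 y_2=1 y_3=4
S(13/4) = 339/928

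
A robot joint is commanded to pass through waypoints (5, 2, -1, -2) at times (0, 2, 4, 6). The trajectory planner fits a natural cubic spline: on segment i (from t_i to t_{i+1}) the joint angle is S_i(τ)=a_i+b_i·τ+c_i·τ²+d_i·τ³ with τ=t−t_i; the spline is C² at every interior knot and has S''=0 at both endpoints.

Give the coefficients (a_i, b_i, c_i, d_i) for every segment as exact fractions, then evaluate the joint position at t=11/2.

Δ: Δ0=-3/2, Δ1=-3/2, Δ2=-1/2
row 1: diag=8, rhs=0; c'=1/4, d'=0
row 2: denom=8−2·1/4=15/2; d'=(6−2·0)/(15/2)=4/5
back: M2=4/5
back: M1=0−1/4·4/5=-1/5
M: M0=0, M1=-1/5, M2=4/5, M3=0
seg 0: a=5, c=M0/2=0, d=(M1−M0)/(6·2)=-1/60, b=Δ0−h0·(2M0+M1)/6=-43/30
seg 1: a=2, c=M1/2=-1/10, d=(M2−M1)/(6·2)=1/12, b=Δ1−h1·(2M1+M2)/6=-49/30
seg 2: a=-1, c=M2/2=2/5, d=(M3−M2)/(6·2)=-1/15, b=Δ2−h2·(2M2+M3)/6=-31/30
t_q=11/2 → seg 2, τ=3/2; S=-1+-31/30·τ+2/5·τ²+-1/15·τ³=-15/8

  seg 0: a=5 b=-43/30 c=0 d=-1/60
  seg 1: a=2 b=-49/30 c=-1/10 d=1/12
  seg 2: a=-1 b=-31/30 c=2/5 d=-1/15
S(11/2) = -15/8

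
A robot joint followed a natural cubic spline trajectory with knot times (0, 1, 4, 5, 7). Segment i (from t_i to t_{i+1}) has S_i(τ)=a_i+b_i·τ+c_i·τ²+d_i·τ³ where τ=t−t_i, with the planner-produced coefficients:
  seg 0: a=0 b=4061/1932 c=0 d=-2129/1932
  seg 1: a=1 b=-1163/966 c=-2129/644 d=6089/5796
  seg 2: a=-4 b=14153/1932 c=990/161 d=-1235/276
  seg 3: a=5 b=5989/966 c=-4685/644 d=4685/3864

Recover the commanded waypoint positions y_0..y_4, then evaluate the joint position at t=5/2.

y_0 = S_0(0) = a_0 = 0
y_1 = S_1(0) = a_1 = 1
y_2 = S_2(0) = a_2 = -4
y_3 = S_3(0) = a_3 = 5
y_4 = S_3(2) = -2
t_q=5/2 is in segment 1 (τ=3/2); S_1(τ)=-24207/5152

y_0=0 y_1=1 y_2=-4 y_3=5 y_4=-2
S(5/2) = -24207/5152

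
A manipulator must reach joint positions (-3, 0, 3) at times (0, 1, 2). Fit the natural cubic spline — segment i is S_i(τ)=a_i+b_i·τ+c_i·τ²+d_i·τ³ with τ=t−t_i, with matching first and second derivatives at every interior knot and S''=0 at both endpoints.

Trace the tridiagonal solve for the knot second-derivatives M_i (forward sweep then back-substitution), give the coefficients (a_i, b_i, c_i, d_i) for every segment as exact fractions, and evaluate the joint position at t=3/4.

  seg 0: a=-3 b=3 c=0 d=0
  seg 1: a=0 b=3 c=0 d=0
S(3/4) = -3/4

Δ: Δ0=3, Δ1=3
row 1: diag=4, rhs=0; c'=1/4, d'=0
back: M1=0
M: M0=0, M1=0, M2=0
seg 0: a=-3, c=M0/2=0, d=(M1−M0)/(6·1)=0, b=Δ0−h0·(2M0+M1)/6=3
seg 1: a=0, c=M1/2=0, d=(M2−M1)/(6·1)=0, b=Δ1−h1·(2M1+M2)/6=3
t_q=3/4 → seg 0, τ=3/4; S=-3+3·τ+0·τ²+0·τ³=-3/4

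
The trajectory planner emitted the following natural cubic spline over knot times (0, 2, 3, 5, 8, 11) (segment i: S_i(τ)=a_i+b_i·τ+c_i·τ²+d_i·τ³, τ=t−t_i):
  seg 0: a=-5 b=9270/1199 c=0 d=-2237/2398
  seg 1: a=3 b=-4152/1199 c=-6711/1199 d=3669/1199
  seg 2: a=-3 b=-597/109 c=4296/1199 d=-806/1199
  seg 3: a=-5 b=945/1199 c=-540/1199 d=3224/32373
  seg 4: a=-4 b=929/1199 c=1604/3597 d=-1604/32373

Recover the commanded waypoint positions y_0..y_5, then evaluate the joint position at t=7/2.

y_0 = S_0(0) = a_0 = -5
y_1 = S_1(0) = a_1 = 3
y_2 = S_2(0) = a_2 = -3
y_3 = S_3(0) = a_3 = -5
y_4 = S_4(0) = a_4 = -4
y_5 = S_4(3) = 1
t_q=7/2 is in segment 2 (τ=1/2); S_2(τ)=-23629/4796

y_0=-5 y_1=3 y_2=-3 y_3=-5 y_4=-4 y_5=1
S(7/2) = -23629/4796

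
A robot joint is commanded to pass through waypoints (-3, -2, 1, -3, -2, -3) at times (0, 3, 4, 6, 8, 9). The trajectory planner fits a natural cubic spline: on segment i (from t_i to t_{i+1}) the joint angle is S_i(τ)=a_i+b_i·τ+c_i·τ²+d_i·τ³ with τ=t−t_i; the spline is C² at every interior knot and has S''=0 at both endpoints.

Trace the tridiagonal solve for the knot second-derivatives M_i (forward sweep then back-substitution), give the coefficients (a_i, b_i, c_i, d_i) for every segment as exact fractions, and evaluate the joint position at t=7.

  seg 0: a=-3 b=-221/201 c=0 d=32/201
  seg 1: a=-2 b=643/201 c=96/67 d=-328/201
  seg 2: a=1 b=235/201 c=-232/67 d=755/804
  seg 3: a=-3 b=-284/201 c=291/134 d=-977/1608
  seg 4: a=-2 b=-7/402 c=-395/268 d=395/804
S(7) = -1527/536

Δ: Δ0=1/3, Δ1=3, Δ2=-2, Δ3=1/2, Δ4=-1
row 1: diag=8, rhs=16; c'=1/8, d'=2
row 2: denom=6−1·1/8=47/8; d'=(-30−1·2)/(47/8)=-256/47
row 3: denom=8−2·16/47=344/47; d'=(15−2·-256/47)/(344/47)=1217/344
row 4: denom=6−2·47/172=469/86; d'=(-9−2·1217/344)/(469/86)=-395/134
back: M4=-395/134
back: M3=1217/344−47/172·-395/134=291/67
back: M2=-256/47−16/47·291/67=-464/67
back: M1=2−1/8·-464/67=192/67
M: M0=0, M1=192/67, M2=-464/67, M3=291/67, M4=-395/134, M5=0
seg 0: a=-3, c=M0/2=0, d=(M1−M0)/(6·3)=32/201, b=Δ0−h0·(2M0+M1)/6=-221/201
seg 1: a=-2, c=M1/2=96/67, d=(M2−M1)/(6·1)=-328/201, b=Δ1−h1·(2M1+M2)/6=643/201
seg 2: a=1, c=M2/2=-232/67, d=(M3−M2)/(6·2)=755/804, b=Δ2−h2·(2M2+M3)/6=235/201
seg 3: a=-3, c=M3/2=291/134, d=(M4−M3)/(6·2)=-977/1608, b=Δ3−h3·(2M3+M4)/6=-284/201
seg 4: a=-2, c=M4/2=-395/268, d=(M5−M4)/(6·1)=395/804, b=Δ4−h4·(2M4+M5)/6=-7/402
t_q=7 → seg 3, τ=1; S=-3+-284/201·τ+291/134·τ²+-977/1608·τ³=-1527/536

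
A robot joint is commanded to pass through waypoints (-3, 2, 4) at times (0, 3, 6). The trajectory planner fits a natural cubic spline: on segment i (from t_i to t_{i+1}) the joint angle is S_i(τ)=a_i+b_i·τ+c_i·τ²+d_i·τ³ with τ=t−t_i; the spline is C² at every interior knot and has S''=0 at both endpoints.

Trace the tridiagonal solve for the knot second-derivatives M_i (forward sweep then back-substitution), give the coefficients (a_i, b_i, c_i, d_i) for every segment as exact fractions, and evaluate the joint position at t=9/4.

Δ: Δ0=5/3, Δ1=2/3
row 1: diag=12, rhs=-6; c'=1/4, d'=-1/2
back: M1=-1/2
M: M0=0, M1=-1/2, M2=0
seg 0: a=-3, c=M0/2=0, d=(M1−M0)/(6·3)=-1/36, b=Δ0−h0·(2M0+M1)/6=23/12
seg 1: a=2, c=M1/2=-1/4, d=(M2−M1)/(6·3)=1/36, b=Δ1−h1·(2M1+M2)/6=7/6
t_q=9/4 → seg 0, τ=9/4; S=-3+23/12·τ+0·τ²+-1/36·τ³=255/256

  seg 0: a=-3 b=23/12 c=0 d=-1/36
  seg 1: a=2 b=7/6 c=-1/4 d=1/36
S(9/4) = 255/256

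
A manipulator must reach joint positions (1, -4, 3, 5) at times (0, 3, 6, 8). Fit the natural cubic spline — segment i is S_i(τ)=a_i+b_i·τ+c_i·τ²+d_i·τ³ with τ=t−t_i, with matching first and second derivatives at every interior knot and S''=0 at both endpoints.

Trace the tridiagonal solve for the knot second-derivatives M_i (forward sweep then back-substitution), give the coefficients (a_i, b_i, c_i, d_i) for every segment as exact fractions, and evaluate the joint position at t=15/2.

  seg 0: a=1 b=-317/111 c=0 d=44/333
  seg 1: a=-4 b=79/111 c=44/37 d=-8/37
  seg 2: a=3 b=223/111 c=-28/37 d=14/111
S(15/2) = 701/148

Δ: Δ0=-5/3, Δ1=7/3, Δ2=1
row 1: diag=12, rhs=24; c'=1/4, d'=2
row 2: denom=10−3·1/4=37/4; d'=(-8−3·2)/(37/4)=-56/37
back: M2=-56/37
back: M1=2−1/4·-56/37=88/37
M: M0=0, M1=88/37, M2=-56/37, M3=0
seg 0: a=1, c=M0/2=0, d=(M1−M0)/(6·3)=44/333, b=Δ0−h0·(2M0+M1)/6=-317/111
seg 1: a=-4, c=M1/2=44/37, d=(M2−M1)/(6·3)=-8/37, b=Δ1−h1·(2M1+M2)/6=79/111
seg 2: a=3, c=M2/2=-28/37, d=(M3−M2)/(6·2)=14/111, b=Δ2−h2·(2M2+M3)/6=223/111
t_q=15/2 → seg 2, τ=3/2; S=3+223/111·τ+-28/37·τ²+14/111·τ³=701/148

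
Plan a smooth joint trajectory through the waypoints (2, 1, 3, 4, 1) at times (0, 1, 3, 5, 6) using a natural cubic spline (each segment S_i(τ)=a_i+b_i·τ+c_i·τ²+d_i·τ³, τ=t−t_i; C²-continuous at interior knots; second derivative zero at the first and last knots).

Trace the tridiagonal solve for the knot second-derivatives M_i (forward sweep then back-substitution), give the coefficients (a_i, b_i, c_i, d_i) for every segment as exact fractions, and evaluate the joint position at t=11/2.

  seg 0: a=2 b=-4/3 c=0 d=1/3
  seg 1: a=1 b=-1/3 c=1 d=-1/6
  seg 2: a=3 b=5/3 c=0 d=-7/24
  seg 3: a=4 b=-11/6 c=-7/4 d=7/12
S(11/2) = 87/32

Δ: Δ0=-1, Δ1=1, Δ2=1/2, Δ3=-3
row 1: diag=6, rhs=12; c'=1/3, d'=2
row 2: denom=8−2·1/3=22/3; d'=(-3−2·2)/(22/3)=-21/22
row 3: denom=6−2·3/11=60/11; d'=(-21−2·-21/22)/(60/11)=-7/2
back: M3=-7/2
back: M2=-21/22−3/11·-7/2=0
back: M1=2−1/3·0=2
M: M0=0, M1=2, M2=0, M3=-7/2, M4=0
seg 0: a=2, c=M0/2=0, d=(M1−M0)/(6·1)=1/3, b=Δ0−h0·(2M0+M1)/6=-4/3
seg 1: a=1, c=M1/2=1, d=(M2−M1)/(6·2)=-1/6, b=Δ1−h1·(2M1+M2)/6=-1/3
seg 2: a=3, c=M2/2=0, d=(M3−M2)/(6·2)=-7/24, b=Δ2−h2·(2M2+M3)/6=5/3
seg 3: a=4, c=M3/2=-7/4, d=(M4−M3)/(6·1)=7/12, b=Δ3−h3·(2M3+M4)/6=-11/6
t_q=11/2 → seg 3, τ=1/2; S=4+-11/6·τ+-7/4·τ²+7/12·τ³=87/32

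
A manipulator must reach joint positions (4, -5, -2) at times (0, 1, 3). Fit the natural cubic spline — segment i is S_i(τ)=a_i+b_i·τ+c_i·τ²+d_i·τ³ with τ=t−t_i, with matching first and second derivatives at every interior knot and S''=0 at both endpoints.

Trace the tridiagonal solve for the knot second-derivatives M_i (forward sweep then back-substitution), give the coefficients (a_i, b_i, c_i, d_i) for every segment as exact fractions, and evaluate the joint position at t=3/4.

  seg 0: a=4 b=-43/4 c=0 d=7/4
  seg 1: a=-5 b=-11/2 c=21/4 d=-7/8
S(3/4) = -851/256

Δ: Δ0=-9, Δ1=3/2
row 1: diag=6, rhs=63; c'=1/3, d'=21/2
back: M1=21/2
M: M0=0, M1=21/2, M2=0
seg 0: a=4, c=M0/2=0, d=(M1−M0)/(6·1)=7/4, b=Δ0−h0·(2M0+M1)/6=-43/4
seg 1: a=-5, c=M1/2=21/4, d=(M2−M1)/(6·2)=-7/8, b=Δ1−h1·(2M1+M2)/6=-11/2
t_q=3/4 → seg 0, τ=3/4; S=4+-43/4·τ+0·τ²+7/4·τ³=-851/256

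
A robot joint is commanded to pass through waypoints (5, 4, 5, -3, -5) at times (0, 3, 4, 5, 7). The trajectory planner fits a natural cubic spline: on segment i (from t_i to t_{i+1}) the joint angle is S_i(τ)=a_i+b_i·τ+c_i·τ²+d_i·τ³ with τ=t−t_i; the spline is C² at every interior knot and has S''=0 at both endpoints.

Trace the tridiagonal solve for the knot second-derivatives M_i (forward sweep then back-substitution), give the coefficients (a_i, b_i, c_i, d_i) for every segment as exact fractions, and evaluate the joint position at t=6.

Δ: Δ0=-1/3, Δ1=1, Δ2=-8, Δ3=-1
row 1: diag=8, rhs=8; c'=1/8, d'=1
row 2: denom=4−1·1/8=31/8; d'=(-54−1·1)/(31/8)=-440/31
row 3: denom=6−1·8/31=178/31; d'=(42−1·-440/31)/(178/31)=871/89
back: M3=871/89
back: M2=-440/31−8/31·871/89=-1488/89
back: M1=1−1/8·-1488/89=275/89
M: M0=0, M1=275/89, M2=-1488/89, M3=871/89, M4=0
seg 0: a=5, c=M0/2=0, d=(M1−M0)/(6·3)=275/1602, b=Δ0−h0·(2M0+M1)/6=-1003/534
seg 1: a=4, c=M1/2=275/178, d=(M2−M1)/(6·1)=-1763/534, b=Δ1−h1·(2M1+M2)/6=736/267
seg 2: a=5, c=M2/2=-744/89, d=(M3−M2)/(6·1)=2359/534, b=Δ2−h2·(2M2+M3)/6=-2167/534
seg 3: a=-3, c=M3/2=871/178, d=(M4−M3)/(6·2)=-871/1068, b=Δ3−h3·(2M3+M4)/6=-2009/267
t_q=6 → seg 3, τ=1; S=-3+-2009/267·τ+871/178·τ²+-871/1068·τ³=-2295/356

  seg 0: a=5 b=-1003/534 c=0 d=275/1602
  seg 1: a=4 b=736/267 c=275/178 d=-1763/534
  seg 2: a=5 b=-2167/534 c=-744/89 d=2359/534
  seg 3: a=-3 b=-2009/267 c=871/178 d=-871/1068
S(6) = -2295/356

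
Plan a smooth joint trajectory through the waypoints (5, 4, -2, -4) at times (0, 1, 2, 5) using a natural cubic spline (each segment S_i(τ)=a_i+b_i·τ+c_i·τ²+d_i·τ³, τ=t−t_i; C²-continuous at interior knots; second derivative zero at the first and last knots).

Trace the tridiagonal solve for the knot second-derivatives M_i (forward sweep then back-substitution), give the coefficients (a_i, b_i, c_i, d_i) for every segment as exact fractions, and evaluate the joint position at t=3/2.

  seg 0: a=5 b=43/93 c=0 d=-136/93
  seg 1: a=4 b=-365/93 c=-136/31 d=215/93
  seg 2: a=-2 b=-536/93 c=79/31 d=-79/279
S(3/2) = 305/248

Δ: Δ0=-1, Δ1=-6, Δ2=-2/3
row 1: diag=4, rhs=-30; c'=1/4, d'=-15/2
row 2: denom=8−1·1/4=31/4; d'=(32−1·-15/2)/(31/4)=158/31
back: M2=158/31
back: M1=-15/2−1/4·158/31=-272/31
M: M0=0, M1=-272/31, M2=158/31, M3=0
seg 0: a=5, c=M0/2=0, d=(M1−M0)/(6·1)=-136/93, b=Δ0−h0·(2M0+M1)/6=43/93
seg 1: a=4, c=M1/2=-136/31, d=(M2−M1)/(6·1)=215/93, b=Δ1−h1·(2M1+M2)/6=-365/93
seg 2: a=-2, c=M2/2=79/31, d=(M3−M2)/(6·3)=-79/279, b=Δ2−h2·(2M2+M3)/6=-536/93
t_q=3/2 → seg 1, τ=1/2; S=4+-365/93·τ+-136/31·τ²+215/93·τ³=305/248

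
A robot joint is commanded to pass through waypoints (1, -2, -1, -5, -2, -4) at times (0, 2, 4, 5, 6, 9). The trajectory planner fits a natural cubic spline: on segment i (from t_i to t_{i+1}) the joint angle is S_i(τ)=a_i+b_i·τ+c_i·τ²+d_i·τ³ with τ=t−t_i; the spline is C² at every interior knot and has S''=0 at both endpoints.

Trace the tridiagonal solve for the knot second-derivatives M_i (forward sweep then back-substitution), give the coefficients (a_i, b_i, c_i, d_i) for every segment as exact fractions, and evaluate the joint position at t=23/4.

  seg 0: a=1 b=-2594/975 c=0 d=2263/7800
  seg 1: a=-2 b=1601/1950 c=2263/1300 d=-1483/1560
  seg 2: a=-1 b=-3533/975 c=-1288/325 d=269/75
  seg 3: a=-5 b=-154/195 c=2209/325 d=-2932/975
  seg 4: a=-2 b=3688/975 c=-723/325 d=241/975
S(23/4) = -3949/1300

Δ: Δ0=-3/2, Δ1=1/2, Δ2=-4, Δ3=3, Δ4=-2/3
row 1: diag=8, rhs=12; c'=1/4, d'=3/2
row 2: denom=6−2·1/4=11/2; d'=(-27−2·3/2)/(11/2)=-60/11
row 3: denom=4−1·2/11=42/11; d'=(42−1·-60/11)/(42/11)=87/7
row 4: denom=8−1·11/42=325/42; d'=(-22−1·87/7)/(325/42)=-1446/325
back: M4=-1446/325
back: M3=87/7−11/42·-1446/325=4418/325
back: M2=-60/11−2/11·4418/325=-2576/325
back: M1=3/2−1/4·-2576/325=2263/650
M: M0=0, M1=2263/650, M2=-2576/325, M3=4418/325, M4=-1446/325, M5=0
seg 0: a=1, c=M0/2=0, d=(M1−M0)/(6·2)=2263/7800, b=Δ0−h0·(2M0+M1)/6=-2594/975
seg 1: a=-2, c=M1/2=2263/1300, d=(M2−M1)/(6·2)=-1483/1560, b=Δ1−h1·(2M1+M2)/6=1601/1950
seg 2: a=-1, c=M2/2=-1288/325, d=(M3−M2)/(6·1)=269/75, b=Δ2−h2·(2M2+M3)/6=-3533/975
seg 3: a=-5, c=M3/2=2209/325, d=(M4−M3)/(6·1)=-2932/975, b=Δ3−h3·(2M3+M4)/6=-154/195
seg 4: a=-2, c=M4/2=-723/325, d=(M5−M4)/(6·3)=241/975, b=Δ4−h4·(2M4+M5)/6=3688/975
t_q=23/4 → seg 3, τ=3/4; S=-5+-154/195·τ+2209/325·τ²+-2932/975·τ³=-3949/1300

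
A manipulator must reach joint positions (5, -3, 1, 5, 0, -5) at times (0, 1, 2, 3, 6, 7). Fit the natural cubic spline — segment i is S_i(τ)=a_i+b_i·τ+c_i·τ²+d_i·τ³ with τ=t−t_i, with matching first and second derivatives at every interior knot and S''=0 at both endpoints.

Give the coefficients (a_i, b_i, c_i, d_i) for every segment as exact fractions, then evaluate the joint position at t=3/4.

  seg 0: a=5 b=-26558/2379 c=0 d=7526/2379
  seg 1: a=-3 b=-3980/2379 c=7526/793 d=-9082/2379
  seg 2: a=1 b=13930/2379 c=-1556/793 d=254/2379
  seg 3: a=5 b=412/183 c=-1302/793 d=799/7137
  seg 4: a=0 b=-10889/2379 c=-503/793 d=503/2379
S(3/4) = -51717/25376

Δ: Δ0=-8, Δ1=4, Δ2=4, Δ3=-5/3, Δ4=-5
row 1: diag=4, rhs=72; c'=1/4, d'=18
row 2: denom=4−1·1/4=15/4; d'=(0−1·18)/(15/4)=-24/5
row 3: denom=8−1·4/15=116/15; d'=(-34−1·-24/5)/(116/15)=-219/58
row 4: denom=8−3·45/116=793/116; d'=(-20−3·-219/58)/(793/116)=-1006/793
back: M4=-1006/793
back: M3=-219/58−45/116·-1006/793=-2604/793
back: M2=-24/5−4/15·-2604/793=-3112/793
back: M1=18−1/4·-3112/793=15052/793
M: M0=0, M1=15052/793, M2=-3112/793, M3=-2604/793, M4=-1006/793, M5=0
seg 0: a=5, c=M0/2=0, d=(M1−M0)/(6·1)=7526/2379, b=Δ0−h0·(2M0+M1)/6=-26558/2379
seg 1: a=-3, c=M1/2=7526/793, d=(M2−M1)/(6·1)=-9082/2379, b=Δ1−h1·(2M1+M2)/6=-3980/2379
seg 2: a=1, c=M2/2=-1556/793, d=(M3−M2)/(6·1)=254/2379, b=Δ2−h2·(2M2+M3)/6=13930/2379
seg 3: a=5, c=M3/2=-1302/793, d=(M4−M3)/(6·3)=799/7137, b=Δ3−h3·(2M3+M4)/6=412/183
seg 4: a=0, c=M4/2=-503/793, d=(M5−M4)/(6·1)=503/2379, b=Δ4−h4·(2M4+M5)/6=-10889/2379
t_q=3/4 → seg 0, τ=3/4; S=5+-26558/2379·τ+0·τ²+7526/2379·τ³=-51717/25376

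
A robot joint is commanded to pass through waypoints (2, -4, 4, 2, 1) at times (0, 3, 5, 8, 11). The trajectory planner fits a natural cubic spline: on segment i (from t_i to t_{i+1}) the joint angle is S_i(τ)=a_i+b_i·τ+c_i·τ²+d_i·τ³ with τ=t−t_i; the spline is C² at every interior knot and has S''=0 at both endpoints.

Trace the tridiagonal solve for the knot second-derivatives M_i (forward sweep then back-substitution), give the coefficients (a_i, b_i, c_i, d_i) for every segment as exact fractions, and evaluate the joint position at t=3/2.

Δ: Δ0=-2, Δ1=4, Δ2=-2/3, Δ3=-1/3
row 1: diag=10, rhs=36; c'=1/5, d'=18/5
row 2: denom=10−2·1/5=48/5; d'=(-28−2·18/5)/(48/5)=-11/3
row 3: denom=12−3·5/16=177/16; d'=(2−3·-11/3)/(177/16)=208/177
back: M3=208/177
back: M2=-11/3−5/16·208/177=-238/59
back: M1=18/5−1/5·-238/59=260/59
M: M0=0, M1=260/59, M2=-238/59, M3=208/177, M4=0
seg 0: a=2, c=M0/2=0, d=(M1−M0)/(6·3)=130/531, b=Δ0−h0·(2M0+M1)/6=-248/59
seg 1: a=-4, c=M1/2=130/59, d=(M2−M1)/(6·2)=-83/118, b=Δ1−h1·(2M1+M2)/6=142/59
seg 2: a=4, c=M2/2=-119/59, d=(M3−M2)/(6·3)=461/1593, b=Δ2−h2·(2M2+M3)/6=164/59
seg 3: a=2, c=M3/2=104/177, d=(M4−M3)/(6·3)=-104/1593, b=Δ3−h3·(2M3+M4)/6=-89/59
t_q=3/2 → seg 0, τ=3/2; S=2+-248/59·τ+0·τ²+130/531·τ³=-821/236

  seg 0: a=2 b=-248/59 c=0 d=130/531
  seg 1: a=-4 b=142/59 c=130/59 d=-83/118
  seg 2: a=4 b=164/59 c=-119/59 d=461/1593
  seg 3: a=2 b=-89/59 c=104/177 d=-104/1593
S(3/2) = -821/236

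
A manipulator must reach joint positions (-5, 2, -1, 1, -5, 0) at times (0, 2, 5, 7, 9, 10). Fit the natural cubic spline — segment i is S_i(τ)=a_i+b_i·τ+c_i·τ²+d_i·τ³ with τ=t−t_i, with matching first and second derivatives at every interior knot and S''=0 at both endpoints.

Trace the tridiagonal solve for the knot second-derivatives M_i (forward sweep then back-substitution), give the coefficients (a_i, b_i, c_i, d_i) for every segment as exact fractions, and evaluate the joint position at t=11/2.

  seg 0: a=-5 b=8963/1882 c=0 d=-297/941
  seg 1: a=2 b=1835/1882 c=-1782/941 d=775/1882
  seg 2: a=-1 b=688/941 c=3411/1882 d=-1579/1882
  seg 3: a=1 b=-1964/941 c=-6063/1882 d=1301/941
  seg 4: a=-5 b=1522/941 c=9549/1882 d=-3183/1882
S(11/2) = -4309/15056

Δ: Δ0=7/2, Δ1=-1, Δ2=1, Δ3=-3, Δ4=5
row 1: diag=10, rhs=-27; c'=3/10, d'=-27/10
row 2: denom=10−3·3/10=91/10; d'=(12−3·-27/10)/(91/10)=201/91
row 3: denom=8−2·20/91=688/91; d'=(-24−2·201/91)/(688/91)=-1293/344
row 4: denom=6−2·91/344=941/172; d'=(48−2·-1293/344)/(941/172)=9549/941
back: M4=9549/941
back: M3=-1293/344−91/344·9549/941=-6063/941
back: M2=201/91−20/91·-6063/941=3411/941
back: M1=-27/10−3/10·3411/941=-3564/941
M: M0=0, M1=-3564/941, M2=3411/941, M3=-6063/941, M4=9549/941, M5=0
seg 0: a=-5, c=M0/2=0, d=(M1−M0)/(6·2)=-297/941, b=Δ0−h0·(2M0+M1)/6=8963/1882
seg 1: a=2, c=M1/2=-1782/941, d=(M2−M1)/(6·3)=775/1882, b=Δ1−h1·(2M1+M2)/6=1835/1882
seg 2: a=-1, c=M2/2=3411/1882, d=(M3−M2)/(6·2)=-1579/1882, b=Δ2−h2·(2M2+M3)/6=688/941
seg 3: a=1, c=M3/2=-6063/1882, d=(M4−M3)/(6·2)=1301/941, b=Δ3−h3·(2M3+M4)/6=-1964/941
seg 4: a=-5, c=M4/2=9549/1882, d=(M5−M4)/(6·1)=-3183/1882, b=Δ4−h4·(2M4+M5)/6=1522/941
t_q=11/2 → seg 2, τ=1/2; S=-1+688/941·τ+3411/1882·τ²+-1579/1882·τ³=-4309/15056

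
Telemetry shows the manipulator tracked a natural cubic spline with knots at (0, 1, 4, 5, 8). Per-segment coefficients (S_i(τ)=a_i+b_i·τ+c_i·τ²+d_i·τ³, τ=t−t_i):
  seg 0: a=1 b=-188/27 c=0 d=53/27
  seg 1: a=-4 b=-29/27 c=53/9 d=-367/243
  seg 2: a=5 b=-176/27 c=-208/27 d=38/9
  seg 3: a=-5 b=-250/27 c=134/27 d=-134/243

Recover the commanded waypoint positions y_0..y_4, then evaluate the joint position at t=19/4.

y_0=1 y_1=-4 y_2=5 y_3=-5 y_4=-3
S(19/4) = -703/288

y_0 = S_0(0) = a_0 = 1
y_1 = S_1(0) = a_1 = -4
y_2 = S_2(0) = a_2 = 5
y_3 = S_3(0) = a_3 = -5
y_4 = S_3(3) = -3
t_q=19/4 is in segment 2 (τ=3/4); S_2(τ)=-703/288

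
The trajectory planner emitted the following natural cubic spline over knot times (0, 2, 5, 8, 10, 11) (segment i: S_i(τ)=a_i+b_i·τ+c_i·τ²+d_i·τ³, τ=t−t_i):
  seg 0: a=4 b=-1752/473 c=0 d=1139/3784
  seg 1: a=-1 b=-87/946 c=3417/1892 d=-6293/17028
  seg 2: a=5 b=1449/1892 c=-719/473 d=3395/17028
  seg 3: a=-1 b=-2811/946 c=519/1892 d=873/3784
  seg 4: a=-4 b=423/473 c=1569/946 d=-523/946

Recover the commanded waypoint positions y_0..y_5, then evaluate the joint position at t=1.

y_0=4 y_1=-1 y_2=5 y_3=-1 y_4=-4 y_5=-2
S(1) = 2259/3784

y_0 = S_0(0) = a_0 = 4
y_1 = S_1(0) = a_1 = -1
y_2 = S_2(0) = a_2 = 5
y_3 = S_3(0) = a_3 = -1
y_4 = S_4(0) = a_4 = -4
y_5 = S_4(1) = -2
t_q=1 is in segment 0 (τ=1); S_0(τ)=2259/3784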